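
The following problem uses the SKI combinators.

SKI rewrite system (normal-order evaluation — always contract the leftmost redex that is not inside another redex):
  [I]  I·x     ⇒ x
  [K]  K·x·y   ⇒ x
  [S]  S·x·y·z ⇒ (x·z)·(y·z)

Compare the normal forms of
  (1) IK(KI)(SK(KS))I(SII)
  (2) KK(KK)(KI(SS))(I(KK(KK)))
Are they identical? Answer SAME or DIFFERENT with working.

Answer: DIFFERENT — A ⇓ SII, B ⇓ I

Working:
Term A:
  start: IK(KI)(SK(KS))I(SII)
  step 1: K(KI)(SK(KS))I(SII)
  step 2: KII(SII)
  step 3: I(SII)
  step 4: SII

Term B:
  start: KK(KK)(KI(SS))(I(KK(KK)))
  step 1: K(KI(SS))(I(KK(KK)))
  step 2: KI(SS)
  step 3: I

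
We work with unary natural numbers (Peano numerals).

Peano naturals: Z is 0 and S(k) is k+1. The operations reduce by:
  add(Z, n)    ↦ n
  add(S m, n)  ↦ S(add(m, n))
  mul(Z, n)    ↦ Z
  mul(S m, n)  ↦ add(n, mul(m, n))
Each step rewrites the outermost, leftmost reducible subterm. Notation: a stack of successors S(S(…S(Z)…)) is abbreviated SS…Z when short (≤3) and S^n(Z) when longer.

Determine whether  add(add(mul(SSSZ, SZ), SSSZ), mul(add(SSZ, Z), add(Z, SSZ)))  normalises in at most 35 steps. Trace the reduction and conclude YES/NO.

Answer: YES — reaches normal form S^10(Z) in 35 ≤ 35 steps

Derivation:
  start: add(add(mul(SSSZ, SZ), SSSZ), mul(add(SSZ, Z), add(Z, SSZ)))
  step 1: add(add(add(SZ, mul(SSZ, SZ)), SSSZ), mul(add(SSZ, Z), add(Z, SSZ)))
  step 2: add(add(S(add(Z, mul(SSZ, SZ))), SSSZ), mul(add(SSZ, Z), add(Z, SSZ)))
  step 3: add(S(add(add(Z, mul(SSZ, SZ)), SSSZ)), mul(add(SSZ, Z), add(Z, SSZ)))
  step 4: S(add(add(add(Z, mul(SSZ, SZ)), SSSZ), mul(add(SSZ, Z), add(Z, SSZ))))
  step 5: S(add(add(mul(SSZ, SZ), SSSZ), mul(add(SSZ, Z), add(Z, SSZ))))
  step 6: S(add(add(add(SZ, mul(SZ, SZ)), SSSZ), mul(add(SSZ, Z), add(Z, SSZ))))
  step 7: S(add(add(S(add(Z, mul(SZ, SZ))), SSSZ), mul(add(SSZ, Z), add(Z, SSZ))))
  step 8: S(add(S(add(add(Z, mul(SZ, SZ)), SSSZ)), mul(add(SSZ, Z), add(Z, SSZ))))
  step 9: S(S(add(add(add(Z, mul(SZ, SZ)), SSSZ), mul(add(SSZ, Z), add(Z, SSZ)))))
  step 10: S(S(add(add(mul(SZ, SZ), SSSZ), mul(add(SSZ, Z), add(Z, SSZ)))))
  step 11: S(S(add(add(add(SZ, mul(Z, SZ)), SSSZ), mul(add(SSZ, Z), add(Z, SSZ)))))
  step 12: S(S(add(add(S(add(Z, mul(Z, SZ))), SSSZ), mul(add(SSZ, Z), add(Z, SSZ)))))
  step 13: S(S(add(S(add(add(Z, mul(Z, SZ)), SSSZ)), mul(add(SSZ, Z), add(Z, SSZ)))))
  step 14: S(S(S(add(add(add(Z, mul(Z, SZ)), SSSZ), mul(add(SSZ, Z), add(Z, SSZ))))))
  step 15: S(S(S(add(add(mul(Z, SZ), SSSZ), mul(add(SSZ, Z), add(Z, SSZ))))))
  step 16: S(S(S(add(add(Z, SSSZ), mul(add(SSZ, Z), add(Z, SSZ))))))
  step 17: S(S(S(add(SSSZ, mul(add(SSZ, Z), add(Z, SSZ))))))
  step 18: S(S(S(S(add(SSZ, mul(add(SSZ, Z), add(Z, SSZ)))))))
  step 19: S(S(S(S(S(add(SZ, mul(add(SSZ, Z), add(Z, SSZ))))))))
  step 20: S(S(S(S(S(S(add(Z, mul(add(SSZ, Z), add(Z, SSZ)))))))))
  step 21: S(S(S(S(S(S(mul(add(SSZ, Z), add(Z, SSZ))))))))
  step 22: S(S(S(S(S(S(mul(S(add(SZ, Z)), add(Z, SSZ))))))))
  step 23: S(S(S(S(S(S(add(add(Z, SSZ), mul(add(SZ, Z), add(Z, SSZ)))))))))
  step 24: S(S(S(S(S(S(add(SSZ, mul(add(SZ, Z), add(Z, SSZ)))))))))
  step 25: S(S(S(S(S(S(S(add(SZ, mul(add(SZ, Z), add(Z, SSZ))))))))))
  step 26: S(S(S(S(S(S(S(S(add(Z, mul(add(SZ, Z), add(Z, SSZ)))))))))))
  step 27: S(S(S(S(S(S(S(S(mul(add(SZ, Z), add(Z, SSZ))))))))))
  step 28: S(S(S(S(S(S(S(S(mul(S(add(Z, Z)), add(Z, SSZ))))))))))
  step 29: S(S(S(S(S(S(S(S(add(add(Z, SSZ), mul(add(Z, Z), add(Z, SSZ)))))))))))
  step 30: S(S(S(S(S(S(S(S(add(SSZ, mul(add(Z, Z), add(Z, SSZ)))))))))))
  step 31: S(S(S(S(S(S(S(S(S(add(SZ, mul(add(Z, Z), add(Z, SSZ))))))))))))
  step 32: S(S(S(S(S(S(S(S(S(S(add(Z, mul(add(Z, Z), add(Z, SSZ)))))))))))))
  step 33: S(S(S(S(S(S(S(S(S(S(mul(add(Z, Z), add(Z, SSZ))))))))))))
  step 34: S(S(S(S(S(S(S(S(S(S(mul(Z, add(Z, SSZ))))))))))))
  step 35: S^10(Z)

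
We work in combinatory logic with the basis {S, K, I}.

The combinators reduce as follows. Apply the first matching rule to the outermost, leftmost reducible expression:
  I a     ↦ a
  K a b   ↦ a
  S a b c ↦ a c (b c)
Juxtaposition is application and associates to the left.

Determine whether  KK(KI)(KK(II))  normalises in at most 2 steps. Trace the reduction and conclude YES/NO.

  start: KK(KI)(KK(II))
  step 1: K(KK(II))
  step 2: KK

Answer: YES — reaches normal form KK in 2 ≤ 2 steps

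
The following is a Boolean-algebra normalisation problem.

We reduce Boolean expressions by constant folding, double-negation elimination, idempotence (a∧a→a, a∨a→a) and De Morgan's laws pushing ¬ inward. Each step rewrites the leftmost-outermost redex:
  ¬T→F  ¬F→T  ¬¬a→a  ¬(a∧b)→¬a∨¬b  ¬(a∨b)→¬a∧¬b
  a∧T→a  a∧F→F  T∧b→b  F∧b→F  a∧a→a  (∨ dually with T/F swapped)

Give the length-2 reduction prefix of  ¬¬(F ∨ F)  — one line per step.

Answer: after 2 steps: F

Working:
  start: ¬¬(F ∨ F)
  →1  F ∨ F
  →2  F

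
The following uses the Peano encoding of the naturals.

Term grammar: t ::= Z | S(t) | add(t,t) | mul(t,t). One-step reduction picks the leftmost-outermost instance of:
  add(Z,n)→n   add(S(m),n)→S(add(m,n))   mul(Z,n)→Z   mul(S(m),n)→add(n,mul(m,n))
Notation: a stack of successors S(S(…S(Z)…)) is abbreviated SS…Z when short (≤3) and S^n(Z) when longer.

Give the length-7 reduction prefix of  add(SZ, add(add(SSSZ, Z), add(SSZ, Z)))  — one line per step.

Answer: after 7 steps: S(S(S(add(S(add(Z, Z)), add(SSZ, Z)))))

Working:
  start: add(SZ, add(add(SSSZ, Z), add(SSZ, Z)))
  [1] S(add(Z, add(add(SSSZ, Z), add(SSZ, Z))))
  [2] S(add(add(SSSZ, Z), add(SSZ, Z)))
  [3] S(add(S(add(SSZ, Z)), add(SSZ, Z)))
  [4] S(S(add(add(SSZ, Z), add(SSZ, Z))))
  [5] S(S(add(S(add(SZ, Z)), add(SSZ, Z))))
  [6] S(S(S(add(add(SZ, Z), add(SSZ, Z)))))
  [7] S(S(S(add(S(add(Z, Z)), add(SSZ, Z)))))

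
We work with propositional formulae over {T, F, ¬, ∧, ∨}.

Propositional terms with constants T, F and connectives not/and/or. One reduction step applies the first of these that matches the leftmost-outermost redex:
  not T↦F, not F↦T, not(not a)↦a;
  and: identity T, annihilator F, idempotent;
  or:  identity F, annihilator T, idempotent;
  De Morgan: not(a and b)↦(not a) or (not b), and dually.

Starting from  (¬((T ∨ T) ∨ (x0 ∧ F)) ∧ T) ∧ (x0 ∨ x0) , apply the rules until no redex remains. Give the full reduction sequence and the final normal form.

Answer: normal form = F  (in 7 steps)

Working:
  start: (¬((T ∨ T) ∨ (x0 ∧ F)) ∧ T) ∧ (x0 ∨ x0)
  step 1: ¬((T ∨ T) ∨ (x0 ∧ F)) ∧ (x0 ∨ x0)
  step 2: (¬(T ∨ T) ∧ ¬(x0 ∧ F)) ∧ (x0 ∨ x0)
  step 3: ((¬T ∧ ¬T) ∧ ¬(x0 ∧ F)) ∧ (x0 ∨ x0)
  step 4: (¬T ∧ ¬(x0 ∧ F)) ∧ (x0 ∨ x0)
  step 5: (F ∧ ¬(x0 ∧ F)) ∧ (x0 ∨ x0)
  step 6: F ∧ (x0 ∨ x0)
  step 7: F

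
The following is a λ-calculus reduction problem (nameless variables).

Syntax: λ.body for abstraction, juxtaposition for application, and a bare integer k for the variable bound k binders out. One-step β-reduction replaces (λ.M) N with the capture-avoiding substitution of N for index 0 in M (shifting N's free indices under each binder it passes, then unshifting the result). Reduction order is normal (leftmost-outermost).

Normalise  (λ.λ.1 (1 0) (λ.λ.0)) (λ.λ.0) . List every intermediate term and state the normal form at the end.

Answer: normal form = λ.λ.λ.0  (in 3 steps)

Working:
  start: (λ.λ.1 (1 0) (λ.λ.0)) (λ.λ.0)
  step 1: λ.(λ.λ.0) ((λ.λ.0) 0) (λ.λ.0)
  step 2: λ.(λ.0) (λ.λ.0)
  step 3: λ.λ.λ.0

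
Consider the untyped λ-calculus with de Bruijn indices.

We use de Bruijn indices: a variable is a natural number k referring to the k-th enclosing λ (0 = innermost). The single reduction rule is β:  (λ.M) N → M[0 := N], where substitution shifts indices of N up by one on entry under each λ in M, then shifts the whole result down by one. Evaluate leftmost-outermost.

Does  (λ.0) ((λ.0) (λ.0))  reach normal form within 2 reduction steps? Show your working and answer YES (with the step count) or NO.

Answer: YES — reaches normal form λ.0 in 2 ≤ 2 steps

Reduction:
  start: (λ.0) ((λ.0) (λ.0))
  [1] (λ.0) (λ.0)
  [2] λ.0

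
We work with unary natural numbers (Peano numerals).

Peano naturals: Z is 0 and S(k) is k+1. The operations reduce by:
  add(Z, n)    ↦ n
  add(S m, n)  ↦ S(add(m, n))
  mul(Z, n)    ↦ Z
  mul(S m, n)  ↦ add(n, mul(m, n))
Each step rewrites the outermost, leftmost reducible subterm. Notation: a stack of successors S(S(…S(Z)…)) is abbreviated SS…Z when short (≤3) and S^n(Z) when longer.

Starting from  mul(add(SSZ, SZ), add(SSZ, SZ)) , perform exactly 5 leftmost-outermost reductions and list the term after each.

Answer: after 5 steps: S(add(S(add(Z, SZ)), mul(add(SZ, SZ), add(SSZ, SZ))))

Reduction:
  start: mul(add(SSZ, SZ), add(SSZ, SZ))
  step 1: mul(S(add(SZ, SZ)), add(SSZ, SZ))
  step 2: add(add(SSZ, SZ), mul(add(SZ, SZ), add(SSZ, SZ)))
  step 3: add(S(add(SZ, SZ)), mul(add(SZ, SZ), add(SSZ, SZ)))
  step 4: S(add(add(SZ, SZ), mul(add(SZ, SZ), add(SSZ, SZ))))
  step 5: S(add(S(add(Z, SZ)), mul(add(SZ, SZ), add(SSZ, SZ))))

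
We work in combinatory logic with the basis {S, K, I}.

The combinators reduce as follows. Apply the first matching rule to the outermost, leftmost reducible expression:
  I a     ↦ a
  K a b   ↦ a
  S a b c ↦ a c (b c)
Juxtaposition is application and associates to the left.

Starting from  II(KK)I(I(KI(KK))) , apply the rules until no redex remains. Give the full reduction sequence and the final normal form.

Answer: normal form = KI  (in 5 steps)

Working:
  start: II(KK)I(I(KI(KK)))
  →1  I(KK)I(I(KI(KK)))
  →2  KKI(I(KI(KK)))
  →3  K(I(KI(KK)))
  →4  K(KI(KK))
  →5  KI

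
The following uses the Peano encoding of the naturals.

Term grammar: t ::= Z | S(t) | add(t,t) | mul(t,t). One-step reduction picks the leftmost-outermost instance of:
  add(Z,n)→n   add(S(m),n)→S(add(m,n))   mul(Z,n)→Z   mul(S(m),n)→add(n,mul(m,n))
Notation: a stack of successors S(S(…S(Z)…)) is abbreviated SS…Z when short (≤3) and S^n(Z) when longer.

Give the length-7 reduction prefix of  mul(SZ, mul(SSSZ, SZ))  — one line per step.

  start: mul(SZ, mul(SSSZ, SZ))
  step 1: add(mul(SSSZ, SZ), mul(Z, mul(SSSZ, SZ)))
  step 2: add(add(SZ, mul(SSZ, SZ)), mul(Z, mul(SSSZ, SZ)))
  step 3: add(S(add(Z, mul(SSZ, SZ))), mul(Z, mul(SSSZ, SZ)))
  step 4: S(add(add(Z, mul(SSZ, SZ)), mul(Z, mul(SSSZ, SZ))))
  step 5: S(add(mul(SSZ, SZ), mul(Z, mul(SSSZ, SZ))))
  step 6: S(add(add(SZ, mul(SZ, SZ)), mul(Z, mul(SSSZ, SZ))))
  step 7: S(add(S(add(Z, mul(SZ, SZ))), mul(Z, mul(SSSZ, SZ))))

Answer: after 7 steps: S(add(S(add(Z, mul(SZ, SZ))), mul(Z, mul(SSSZ, SZ))))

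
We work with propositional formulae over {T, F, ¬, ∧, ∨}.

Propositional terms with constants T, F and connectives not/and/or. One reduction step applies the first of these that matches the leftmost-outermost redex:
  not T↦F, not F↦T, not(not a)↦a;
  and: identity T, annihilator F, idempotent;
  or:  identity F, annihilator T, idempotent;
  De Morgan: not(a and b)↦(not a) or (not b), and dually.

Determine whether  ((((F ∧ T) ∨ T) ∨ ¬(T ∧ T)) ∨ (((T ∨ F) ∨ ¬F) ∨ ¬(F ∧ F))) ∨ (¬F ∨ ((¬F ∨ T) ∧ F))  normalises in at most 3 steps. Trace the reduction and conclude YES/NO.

  start: ((((F ∧ T) ∨ T) ∨ ¬(T ∧ T)) ∨ (((T ∨ F) ∨ ¬F) ∨ ¬(F ∧ F))) ∨ (¬F ∨ ((¬F ∨ T) ∧ F))
  step 1: ((T ∨ ¬(T ∧ T)) ∨ (((T ∨ F) ∨ ¬F) ∨ ¬(F ∧ F))) ∨ (¬F ∨ ((¬F ∨ T) ∧ F))
  step 2: (T ∨ (((T ∨ F) ∨ ¬F) ∨ ¬(F ∧ F))) ∨ (¬F ∨ ((¬F ∨ T) ∧ F))
  step 3: T ∨ (¬F ∨ ((¬F ∨ T) ∧ F))

Answer: NO — after 3 steps the term is T ∨ (¬F ∨ ((¬F ∨ T) ∧ F)), not yet normal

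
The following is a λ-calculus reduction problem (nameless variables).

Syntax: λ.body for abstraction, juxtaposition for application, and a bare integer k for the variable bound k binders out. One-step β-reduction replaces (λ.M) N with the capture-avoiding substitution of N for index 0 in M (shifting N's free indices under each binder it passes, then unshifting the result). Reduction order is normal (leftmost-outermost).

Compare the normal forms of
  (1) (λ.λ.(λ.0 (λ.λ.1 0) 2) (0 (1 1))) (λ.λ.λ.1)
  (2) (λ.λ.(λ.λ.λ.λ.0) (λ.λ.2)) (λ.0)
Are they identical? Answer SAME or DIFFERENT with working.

Answer: DIFFERENT — A ⇓ λ.0 (λ.λ.1) (λ.λ.1 0) (λ.λ.λ.1), B ⇓ λ.λ.λ.λ.0

Derivation:
Term A:
  start: (λ.λ.(λ.0 (λ.λ.1 0) 2) (0 (1 1))) (λ.λ.λ.1)
  →1  λ.(λ.0 (λ.λ.1 0) (λ.λ.λ.1)) (0 ((λ.λ.λ.1) (λ.λ.λ.1)))
  →2  λ.0 ((λ.λ.λ.1) (λ.λ.λ.1)) (λ.λ.1 0) (λ.λ.λ.1)
  →3  λ.0 (λ.λ.1) (λ.λ.1 0) (λ.λ.λ.1)

Term B:
  start: (λ.λ.(λ.λ.λ.λ.0) (λ.λ.2)) (λ.0)
  →1  λ.(λ.λ.λ.λ.0) (λ.λ.2)
  →2  λ.λ.λ.λ.0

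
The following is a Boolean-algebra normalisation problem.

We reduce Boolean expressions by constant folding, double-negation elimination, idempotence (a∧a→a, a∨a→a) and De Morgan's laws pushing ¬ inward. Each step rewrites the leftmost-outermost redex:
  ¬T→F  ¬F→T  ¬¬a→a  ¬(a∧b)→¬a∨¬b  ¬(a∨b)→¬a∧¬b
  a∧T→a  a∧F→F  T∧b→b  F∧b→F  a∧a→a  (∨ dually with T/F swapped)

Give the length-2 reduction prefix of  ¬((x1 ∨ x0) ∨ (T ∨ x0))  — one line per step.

  start: ¬((x1 ∨ x0) ∨ (T ∨ x0))
  step 1: ¬(x1 ∨ x0) ∧ ¬(T ∨ x0)
  step 2: (¬x1 ∧ ¬x0) ∧ ¬(T ∨ x0)

Answer: after 2 steps: (¬x1 ∧ ¬x0) ∧ ¬(T ∨ x0)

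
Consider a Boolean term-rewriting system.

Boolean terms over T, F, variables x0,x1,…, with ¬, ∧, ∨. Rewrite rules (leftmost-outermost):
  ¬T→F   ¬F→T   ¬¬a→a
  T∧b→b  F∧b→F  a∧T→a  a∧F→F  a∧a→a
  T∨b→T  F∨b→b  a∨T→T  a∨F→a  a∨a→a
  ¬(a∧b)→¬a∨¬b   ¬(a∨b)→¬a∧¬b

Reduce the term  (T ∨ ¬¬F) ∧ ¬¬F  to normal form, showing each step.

Answer: normal form = F  (in 3 steps)

Derivation:
  start: (T ∨ ¬¬F) ∧ ¬¬F
  [1] T ∧ ¬¬F
  [2] ¬¬F
  [3] F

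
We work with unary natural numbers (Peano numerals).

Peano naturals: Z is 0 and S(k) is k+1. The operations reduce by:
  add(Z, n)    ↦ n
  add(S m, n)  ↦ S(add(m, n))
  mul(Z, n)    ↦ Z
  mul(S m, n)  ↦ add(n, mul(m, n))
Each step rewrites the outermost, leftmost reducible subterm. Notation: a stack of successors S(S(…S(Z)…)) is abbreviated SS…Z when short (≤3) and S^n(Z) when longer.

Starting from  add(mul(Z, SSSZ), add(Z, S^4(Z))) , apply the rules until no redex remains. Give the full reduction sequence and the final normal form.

  start: add(mul(Z, SSSZ), add(Z, S^4(Z)))
  step 1: add(Z, add(Z, S^4(Z)))
  step 2: add(Z, S^4(Z))
  step 3: S^4(Z)

Answer: normal form = S^4(Z)  (in 3 steps)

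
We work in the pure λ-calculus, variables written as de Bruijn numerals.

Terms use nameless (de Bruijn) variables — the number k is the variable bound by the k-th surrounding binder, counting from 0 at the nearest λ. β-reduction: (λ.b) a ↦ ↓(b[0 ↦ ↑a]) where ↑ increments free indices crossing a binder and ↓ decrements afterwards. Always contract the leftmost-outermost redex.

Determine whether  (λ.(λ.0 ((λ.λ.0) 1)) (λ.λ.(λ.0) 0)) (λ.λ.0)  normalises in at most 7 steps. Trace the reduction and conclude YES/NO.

  start: (λ.(λ.0 ((λ.λ.0) 1)) (λ.λ.(λ.0) 0)) (λ.λ.0)
  →1  (λ.0 ((λ.λ.0) (λ.λ.0))) (λ.λ.(λ.0) 0)
  →2  (λ.λ.(λ.0) 0) ((λ.λ.0) (λ.λ.0))
  →3  λ.(λ.0) 0
  →4  λ.0

Answer: YES — reaches normal form λ.0 in 4 ≤ 7 steps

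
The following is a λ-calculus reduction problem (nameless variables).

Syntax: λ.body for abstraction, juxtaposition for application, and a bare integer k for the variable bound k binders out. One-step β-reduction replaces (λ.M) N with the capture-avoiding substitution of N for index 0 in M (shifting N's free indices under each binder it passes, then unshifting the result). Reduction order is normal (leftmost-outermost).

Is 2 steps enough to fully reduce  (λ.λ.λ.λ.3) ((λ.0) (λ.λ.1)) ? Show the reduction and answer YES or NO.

Answer: YES — reaches normal form λ.λ.λ.λ.λ.1 in 2 ≤ 2 steps

Reduction:
  start: (λ.λ.λ.λ.3) ((λ.0) (λ.λ.1))
  →1  λ.λ.λ.(λ.0) (λ.λ.1)
  →2  λ.λ.λ.λ.λ.1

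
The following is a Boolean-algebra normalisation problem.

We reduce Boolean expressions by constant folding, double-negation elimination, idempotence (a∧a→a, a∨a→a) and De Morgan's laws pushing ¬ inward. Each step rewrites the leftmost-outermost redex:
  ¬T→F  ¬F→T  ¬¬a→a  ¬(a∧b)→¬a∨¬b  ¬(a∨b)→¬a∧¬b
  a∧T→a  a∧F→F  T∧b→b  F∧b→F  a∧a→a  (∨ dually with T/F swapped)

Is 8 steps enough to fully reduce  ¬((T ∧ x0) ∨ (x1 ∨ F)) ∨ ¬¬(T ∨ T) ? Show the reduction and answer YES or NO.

  start: ¬((T ∧ x0) ∨ (x1 ∨ F)) ∨ ¬¬(T ∨ T)
  step 1: (¬(T ∧ x0) ∧ ¬(x1 ∨ F)) ∨ ¬¬(T ∨ T)
  step 2: ((¬T ∨ ¬x0) ∧ ¬(x1 ∨ F)) ∨ ¬¬(T ∨ T)
  step 3: ((F ∨ ¬x0) ∧ ¬(x1 ∨ F)) ∨ ¬¬(T ∨ T)
  step 4: (¬x0 ∧ ¬(x1 ∨ F)) ∨ ¬¬(T ∨ T)
  step 5: (¬x0 ∧ (¬x1 ∧ ¬F)) ∨ ¬¬(T ∨ T)
  step 6: (¬x0 ∧ (¬x1 ∧ T)) ∨ ¬¬(T ∨ T)
  step 7: (¬x0 ∧ ¬x1) ∨ ¬¬(T ∨ T)
  step 8: (¬x0 ∧ ¬x1) ∨ (T ∨ T)

Answer: NO — after 8 steps the term is (¬x0 ∧ ¬x1) ∨ (T ∨ T), not yet normal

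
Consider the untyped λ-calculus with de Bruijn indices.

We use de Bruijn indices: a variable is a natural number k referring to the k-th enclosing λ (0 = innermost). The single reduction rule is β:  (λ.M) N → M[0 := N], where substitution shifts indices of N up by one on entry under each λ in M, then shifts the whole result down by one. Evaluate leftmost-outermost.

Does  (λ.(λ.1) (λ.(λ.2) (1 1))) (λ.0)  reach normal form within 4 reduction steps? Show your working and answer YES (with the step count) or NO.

  start: (λ.(λ.1) (λ.(λ.2) (1 1))) (λ.0)
  step 1: (λ.λ.0) (λ.(λ.λ.0) ((λ.0) (λ.0)))
  step 2: λ.0

Answer: YES — reaches normal form λ.0 in 2 ≤ 4 steps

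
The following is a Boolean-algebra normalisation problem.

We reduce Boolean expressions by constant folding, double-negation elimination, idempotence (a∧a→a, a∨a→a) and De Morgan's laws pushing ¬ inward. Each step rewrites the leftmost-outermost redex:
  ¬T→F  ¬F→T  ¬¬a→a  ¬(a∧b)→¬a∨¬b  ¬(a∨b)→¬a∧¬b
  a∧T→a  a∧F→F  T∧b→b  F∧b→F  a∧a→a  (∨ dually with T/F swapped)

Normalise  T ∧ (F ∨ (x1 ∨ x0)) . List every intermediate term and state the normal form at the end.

Answer: normal form = x1 ∨ x0  (in 2 steps)

Working:
  start: T ∧ (F ∨ (x1 ∨ x0))
  →1  F ∨ (x1 ∨ x0)
  →2  x1 ∨ x0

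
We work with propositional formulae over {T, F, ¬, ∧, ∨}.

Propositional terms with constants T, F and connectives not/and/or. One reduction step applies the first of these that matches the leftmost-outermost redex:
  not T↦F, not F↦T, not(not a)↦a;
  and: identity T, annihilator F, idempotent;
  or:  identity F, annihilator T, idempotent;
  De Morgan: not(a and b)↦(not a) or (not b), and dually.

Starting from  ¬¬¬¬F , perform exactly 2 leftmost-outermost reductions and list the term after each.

  start: ¬¬¬¬F
  [1] ¬¬F
  [2] F

Answer: after 2 steps: F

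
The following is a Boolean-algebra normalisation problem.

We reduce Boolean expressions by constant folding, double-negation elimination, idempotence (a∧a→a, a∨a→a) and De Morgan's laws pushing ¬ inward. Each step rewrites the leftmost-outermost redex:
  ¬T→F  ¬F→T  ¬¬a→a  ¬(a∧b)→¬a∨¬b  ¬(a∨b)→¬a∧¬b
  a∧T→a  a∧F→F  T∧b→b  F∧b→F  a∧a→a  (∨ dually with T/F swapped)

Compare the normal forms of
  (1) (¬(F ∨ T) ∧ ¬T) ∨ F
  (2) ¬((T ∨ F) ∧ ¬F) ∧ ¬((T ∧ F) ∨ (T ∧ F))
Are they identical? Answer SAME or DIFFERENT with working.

Answer: SAME — A ⇓ F, B ⇓ F

Working:
Term A:
  start: (¬(F ∨ T) ∧ ¬T) ∨ F
  [1] ¬(F ∨ T) ∧ ¬T
  [2] (¬F ∧ ¬T) ∧ ¬T
  [3] (T ∧ ¬T) ∧ ¬T
  [4] ¬T ∧ ¬T
  [5] ¬T
  [6] F

Term B:
  start: ¬((T ∨ F) ∧ ¬F) ∧ ¬((T ∧ F) ∨ (T ∧ F))
  [1] (¬(T ∨ F) ∨ ¬¬F) ∧ ¬((T ∧ F) ∨ (T ∧ F))
  [2] ((¬T ∧ ¬F) ∨ ¬¬F) ∧ ¬((T ∧ F) ∨ (T ∧ F))
  [3] ((F ∧ ¬F) ∨ ¬¬F) ∧ ¬((T ∧ F) ∨ (T ∧ F))
  [4] (F ∨ ¬¬F) ∧ ¬((T ∧ F) ∨ (T ∧ F))
  [5] ¬¬F ∧ ¬((T ∧ F) ∨ (T ∧ F))
  [6] F ∧ ¬((T ∧ F) ∨ (T ∧ F))
  [7] F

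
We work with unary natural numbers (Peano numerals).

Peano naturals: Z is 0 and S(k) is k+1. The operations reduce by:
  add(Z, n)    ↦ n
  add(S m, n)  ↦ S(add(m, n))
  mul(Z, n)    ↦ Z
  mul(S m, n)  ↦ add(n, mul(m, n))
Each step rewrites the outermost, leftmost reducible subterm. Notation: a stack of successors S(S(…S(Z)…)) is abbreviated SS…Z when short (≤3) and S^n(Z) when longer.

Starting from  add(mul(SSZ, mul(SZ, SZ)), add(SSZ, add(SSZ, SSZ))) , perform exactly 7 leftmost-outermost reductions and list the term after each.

  start: add(mul(SSZ, mul(SZ, SZ)), add(SSZ, add(SSZ, SSZ)))
  →1  add(add(mul(SZ, SZ), mul(SZ, mul(SZ, SZ))), add(SSZ, add(SSZ, SSZ)))
  →2  add(add(add(SZ, mul(Z, SZ)), mul(SZ, mul(SZ, SZ))), add(SSZ, add(SSZ, SSZ)))
  →3  add(add(S(add(Z, mul(Z, SZ))), mul(SZ, mul(SZ, SZ))), add(SSZ, add(SSZ, SSZ)))
  →4  add(S(add(add(Z, mul(Z, SZ)), mul(SZ, mul(SZ, SZ)))), add(SSZ, add(SSZ, SSZ)))
  →5  S(add(add(add(Z, mul(Z, SZ)), mul(SZ, mul(SZ, SZ))), add(SSZ, add(SSZ, SSZ))))
  →6  S(add(add(mul(Z, SZ), mul(SZ, mul(SZ, SZ))), add(SSZ, add(SSZ, SSZ))))
  →7  S(add(add(Z, mul(SZ, mul(SZ, SZ))), add(SSZ, add(SSZ, SSZ))))

Answer: after 7 steps: S(add(add(Z, mul(SZ, mul(SZ, SZ))), add(SSZ, add(SSZ, SSZ))))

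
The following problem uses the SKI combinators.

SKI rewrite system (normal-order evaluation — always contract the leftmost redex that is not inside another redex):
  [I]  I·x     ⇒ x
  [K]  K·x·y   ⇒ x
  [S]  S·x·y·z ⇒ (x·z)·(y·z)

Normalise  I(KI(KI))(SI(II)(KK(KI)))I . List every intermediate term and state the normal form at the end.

  start: I(KI(KI))(SI(II)(KK(KI)))I
  →1  KI(KI)(SI(II)(KK(KI)))I
  →2  I(SI(II)(KK(KI)))I
  →3  SI(II)(KK(KI))I
  →4  I(KK(KI))(II(KK(KI)))I
  →5  KK(KI)(II(KK(KI)))I
  →6  K(II(KK(KI)))I
  →7  II(KK(KI))
  →8  I(KK(KI))
  →9  KK(KI)
  →10  K

Answer: normal form = K  (in 10 steps)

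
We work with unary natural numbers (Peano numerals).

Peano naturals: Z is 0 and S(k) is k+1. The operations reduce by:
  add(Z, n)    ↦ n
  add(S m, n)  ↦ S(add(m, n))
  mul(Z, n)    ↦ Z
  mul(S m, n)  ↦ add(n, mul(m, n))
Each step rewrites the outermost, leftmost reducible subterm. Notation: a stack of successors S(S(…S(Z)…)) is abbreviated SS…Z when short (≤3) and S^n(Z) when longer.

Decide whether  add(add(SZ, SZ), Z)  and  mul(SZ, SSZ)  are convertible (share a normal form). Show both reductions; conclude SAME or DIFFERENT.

Answer: SAME — A ⇓ SSZ, B ⇓ SSZ

Reduction:
Term A:
  start: add(add(SZ, SZ), Z)
  →1  add(S(add(Z, SZ)), Z)
  →2  S(add(add(Z, SZ), Z))
  →3  S(add(SZ, Z))
  →4  S(S(add(Z, Z)))
  →5  SSZ

Term B:
  start: mul(SZ, SSZ)
  →1  add(SSZ, mul(Z, SSZ))
  →2  S(add(SZ, mul(Z, SSZ)))
  →3  S(S(add(Z, mul(Z, SSZ))))
  →4  S(S(mul(Z, SSZ)))
  →5  SSZ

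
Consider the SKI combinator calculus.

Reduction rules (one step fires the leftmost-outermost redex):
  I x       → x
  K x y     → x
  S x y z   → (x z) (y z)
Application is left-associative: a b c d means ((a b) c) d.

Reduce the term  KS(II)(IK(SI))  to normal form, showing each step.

Answer: normal form = S(K(SI))  (in 2 steps)

Derivation:
  start: KS(II)(IK(SI))
  →1  S(IK(SI))
  →2  S(K(SI))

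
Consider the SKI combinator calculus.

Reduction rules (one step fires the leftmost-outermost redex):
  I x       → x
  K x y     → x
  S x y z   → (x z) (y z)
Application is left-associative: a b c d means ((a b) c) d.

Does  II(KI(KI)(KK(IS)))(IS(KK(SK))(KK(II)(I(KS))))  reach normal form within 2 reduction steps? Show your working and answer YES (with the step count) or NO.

Answer: NO — after 2 steps the term is KI(KI)(KK(IS))(IS(KK(SK))(KK(II)(I(KS)))), not yet normal

Reduction:
  start: II(KI(KI)(KK(IS)))(IS(KK(SK))(KK(II)(I(KS))))
  step 1: I(KI(KI)(KK(IS)))(IS(KK(SK))(KK(II)(I(KS))))
  step 2: KI(KI)(KK(IS))(IS(KK(SK))(KK(II)(I(KS))))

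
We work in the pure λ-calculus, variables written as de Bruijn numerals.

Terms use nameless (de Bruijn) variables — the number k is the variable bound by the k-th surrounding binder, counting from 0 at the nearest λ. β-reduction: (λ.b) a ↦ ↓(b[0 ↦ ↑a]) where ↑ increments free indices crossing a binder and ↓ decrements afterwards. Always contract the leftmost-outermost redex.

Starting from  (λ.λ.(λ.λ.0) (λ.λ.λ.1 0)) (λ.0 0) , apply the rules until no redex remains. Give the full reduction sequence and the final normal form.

Answer: normal form = λ.λ.0  (in 2 steps)

Reduction:
  start: (λ.λ.(λ.λ.0) (λ.λ.λ.1 0)) (λ.0 0)
  →1  λ.(λ.λ.0) (λ.λ.λ.1 0)
  →2  λ.λ.0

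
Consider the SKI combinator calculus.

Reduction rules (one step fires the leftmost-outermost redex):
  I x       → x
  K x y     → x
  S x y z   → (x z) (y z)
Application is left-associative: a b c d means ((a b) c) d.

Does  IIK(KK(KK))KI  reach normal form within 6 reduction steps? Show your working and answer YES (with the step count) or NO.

  start: IIK(KK(KK))KI
  step 1: IK(KK(KK))KI
  step 2: K(KK(KK))KI
  step 3: KK(KK)I
  step 4: KI

Answer: YES — reaches normal form KI in 4 ≤ 6 steps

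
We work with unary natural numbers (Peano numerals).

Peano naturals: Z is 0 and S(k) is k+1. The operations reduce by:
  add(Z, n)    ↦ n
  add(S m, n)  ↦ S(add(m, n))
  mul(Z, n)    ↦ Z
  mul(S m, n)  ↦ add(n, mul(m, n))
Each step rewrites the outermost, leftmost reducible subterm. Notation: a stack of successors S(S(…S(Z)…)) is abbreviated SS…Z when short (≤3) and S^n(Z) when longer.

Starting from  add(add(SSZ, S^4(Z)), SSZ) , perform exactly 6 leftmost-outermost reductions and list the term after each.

Answer: after 6 steps: S(S(S(add(SSSZ, SSZ))))

Reduction:
  start: add(add(SSZ, S^4(Z)), SSZ)
  [1] add(S(add(SZ, S^4(Z))), SSZ)
  [2] S(add(add(SZ, S^4(Z)), SSZ))
  [3] S(add(S(add(Z, S^4(Z))), SSZ))
  [4] S(S(add(add(Z, S^4(Z)), SSZ)))
  [5] S(S(add(S^4(Z), SSZ)))
  [6] S(S(S(add(SSSZ, SSZ))))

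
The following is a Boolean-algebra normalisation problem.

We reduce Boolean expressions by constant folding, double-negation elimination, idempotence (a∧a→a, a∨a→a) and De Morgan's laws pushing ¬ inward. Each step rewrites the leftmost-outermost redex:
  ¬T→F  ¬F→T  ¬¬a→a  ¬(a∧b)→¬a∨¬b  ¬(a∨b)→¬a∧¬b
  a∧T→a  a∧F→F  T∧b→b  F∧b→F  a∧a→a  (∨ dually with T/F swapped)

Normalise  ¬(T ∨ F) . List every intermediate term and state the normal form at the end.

Answer: normal form = F  (in 3 steps)

Working:
  start: ¬(T ∨ F)
  step 1: ¬T ∧ ¬F
  step 2: F ∧ ¬F
  step 3: F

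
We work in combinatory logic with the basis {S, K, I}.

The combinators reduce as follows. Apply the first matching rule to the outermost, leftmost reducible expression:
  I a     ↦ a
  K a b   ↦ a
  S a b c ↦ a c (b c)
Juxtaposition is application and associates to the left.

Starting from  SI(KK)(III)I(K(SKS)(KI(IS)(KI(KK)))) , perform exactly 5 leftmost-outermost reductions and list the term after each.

  start: SI(KK)(III)I(K(SKS)(KI(IS)(KI(KK))))
  step 1: I(III)(KK(III))I(K(SKS)(KI(IS)(KI(KK))))
  step 2: III(KK(III))I(K(SKS)(KI(IS)(KI(KK))))
  step 3: II(KK(III))I(K(SKS)(KI(IS)(KI(KK))))
  step 4: I(KK(III))I(K(SKS)(KI(IS)(KI(KK))))
  step 5: KK(III)I(K(SKS)(KI(IS)(KI(KK))))

Answer: after 5 steps: KK(III)I(K(SKS)(KI(IS)(KI(KK))))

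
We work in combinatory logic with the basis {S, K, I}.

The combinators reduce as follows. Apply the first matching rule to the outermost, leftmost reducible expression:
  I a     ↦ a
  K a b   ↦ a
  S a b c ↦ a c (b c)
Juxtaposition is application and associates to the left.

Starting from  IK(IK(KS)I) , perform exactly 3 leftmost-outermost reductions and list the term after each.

  start: IK(IK(KS)I)
  →1  K(IK(KS)I)
  →2  K(K(KS)I)
  →3  K(KS)

Answer: after 3 steps: K(KS)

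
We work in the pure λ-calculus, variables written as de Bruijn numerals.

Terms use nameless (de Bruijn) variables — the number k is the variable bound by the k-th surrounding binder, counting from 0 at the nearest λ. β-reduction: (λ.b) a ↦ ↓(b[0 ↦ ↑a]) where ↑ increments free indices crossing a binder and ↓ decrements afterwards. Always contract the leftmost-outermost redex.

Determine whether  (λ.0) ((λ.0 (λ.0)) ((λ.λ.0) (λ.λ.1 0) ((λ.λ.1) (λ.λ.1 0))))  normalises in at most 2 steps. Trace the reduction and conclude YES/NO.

  start: (λ.0) ((λ.0 (λ.0)) ((λ.λ.0) (λ.λ.1 0) ((λ.λ.1) (λ.λ.1 0))))
  →1  (λ.0 (λ.0)) ((λ.λ.0) (λ.λ.1 0) ((λ.λ.1) (λ.λ.1 0)))
  →2  (λ.λ.0) (λ.λ.1 0) ((λ.λ.1) (λ.λ.1 0)) (λ.0)

Answer: NO — after 2 steps the term is (λ.λ.0) (λ.λ.1 0) ((λ.λ.1) (λ.λ.1 0)) (λ.0), not yet normal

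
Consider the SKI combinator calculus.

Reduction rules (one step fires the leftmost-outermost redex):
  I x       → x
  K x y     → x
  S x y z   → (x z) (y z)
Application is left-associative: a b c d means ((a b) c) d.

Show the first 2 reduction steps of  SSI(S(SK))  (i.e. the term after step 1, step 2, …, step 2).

  start: SSI(S(SK))
  [1] S(S(SK))(I(S(SK)))
  [2] S(S(SK))(S(SK))

Answer: after 2 steps: S(S(SK))(S(SK))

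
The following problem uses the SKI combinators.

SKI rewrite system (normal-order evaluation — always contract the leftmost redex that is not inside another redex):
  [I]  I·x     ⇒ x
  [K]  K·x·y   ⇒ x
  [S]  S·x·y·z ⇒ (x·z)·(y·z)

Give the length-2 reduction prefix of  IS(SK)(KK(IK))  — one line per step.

Answer: after 2 steps: S(SK)K

Derivation:
  start: IS(SK)(KK(IK))
  step 1: S(SK)(KK(IK))
  step 2: S(SK)K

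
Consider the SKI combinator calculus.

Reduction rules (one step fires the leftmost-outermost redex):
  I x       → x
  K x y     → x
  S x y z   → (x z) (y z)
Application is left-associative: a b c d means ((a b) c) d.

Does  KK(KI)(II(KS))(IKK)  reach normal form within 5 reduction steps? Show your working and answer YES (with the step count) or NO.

Answer: YES — reaches normal form KS in 4 ≤ 5 steps

Reduction:
  start: KK(KI)(II(KS))(IKK)
  [1] K(II(KS))(IKK)
  [2] II(KS)
  [3] I(KS)
  [4] KS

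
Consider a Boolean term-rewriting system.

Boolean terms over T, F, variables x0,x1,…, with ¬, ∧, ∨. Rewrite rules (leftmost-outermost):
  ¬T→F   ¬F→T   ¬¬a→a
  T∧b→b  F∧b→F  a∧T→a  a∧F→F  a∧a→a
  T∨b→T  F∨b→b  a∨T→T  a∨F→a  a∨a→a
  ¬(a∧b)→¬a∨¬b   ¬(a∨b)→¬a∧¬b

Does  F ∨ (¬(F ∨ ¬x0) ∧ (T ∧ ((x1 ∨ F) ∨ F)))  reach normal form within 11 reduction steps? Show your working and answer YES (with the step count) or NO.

Answer: YES — reaches normal form x0 ∧ x1 in 8 ≤ 11 steps

Working:
  start: F ∨ (¬(F ∨ ¬x0) ∧ (T ∧ ((x1 ∨ F) ∨ F)))
  [1] ¬(F ∨ ¬x0) ∧ (T ∧ ((x1 ∨ F) ∨ F))
  [2] (¬F ∧ ¬¬x0) ∧ (T ∧ ((x1 ∨ F) ∨ F))
  [3] (T ∧ ¬¬x0) ∧ (T ∧ ((x1 ∨ F) ∨ F))
  [4] ¬¬x0 ∧ (T ∧ ((x1 ∨ F) ∨ F))
  [5] x0 ∧ (T ∧ ((x1 ∨ F) ∨ F))
  [6] x0 ∧ ((x1 ∨ F) ∨ F)
  [7] x0 ∧ (x1 ∨ F)
  [8] x0 ∧ x1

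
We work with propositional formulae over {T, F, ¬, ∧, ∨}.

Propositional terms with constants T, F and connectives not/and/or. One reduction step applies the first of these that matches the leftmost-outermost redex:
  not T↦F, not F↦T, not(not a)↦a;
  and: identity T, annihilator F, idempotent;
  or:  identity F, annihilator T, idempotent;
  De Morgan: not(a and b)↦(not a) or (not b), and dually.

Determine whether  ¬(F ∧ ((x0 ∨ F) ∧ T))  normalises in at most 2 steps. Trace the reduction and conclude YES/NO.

Answer: NO — after 2 steps the term is T ∨ ¬((x0 ∨ F) ∧ T), not yet normal

Derivation:
  start: ¬(F ∧ ((x0 ∨ F) ∧ T))
  step 1: ¬F ∨ ¬((x0 ∨ F) ∧ T)
  step 2: T ∨ ¬((x0 ∨ F) ∧ T)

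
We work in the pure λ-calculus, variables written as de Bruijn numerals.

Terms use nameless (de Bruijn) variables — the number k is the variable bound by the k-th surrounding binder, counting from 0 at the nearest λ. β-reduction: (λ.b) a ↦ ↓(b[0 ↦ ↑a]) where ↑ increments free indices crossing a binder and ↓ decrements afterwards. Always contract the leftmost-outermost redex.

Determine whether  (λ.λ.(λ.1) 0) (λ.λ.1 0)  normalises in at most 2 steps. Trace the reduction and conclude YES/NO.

  start: (λ.λ.(λ.1) 0) (λ.λ.1 0)
  [1] λ.(λ.1) 0
  [2] λ.0

Answer: YES — reaches normal form λ.0 in 2 ≤ 2 steps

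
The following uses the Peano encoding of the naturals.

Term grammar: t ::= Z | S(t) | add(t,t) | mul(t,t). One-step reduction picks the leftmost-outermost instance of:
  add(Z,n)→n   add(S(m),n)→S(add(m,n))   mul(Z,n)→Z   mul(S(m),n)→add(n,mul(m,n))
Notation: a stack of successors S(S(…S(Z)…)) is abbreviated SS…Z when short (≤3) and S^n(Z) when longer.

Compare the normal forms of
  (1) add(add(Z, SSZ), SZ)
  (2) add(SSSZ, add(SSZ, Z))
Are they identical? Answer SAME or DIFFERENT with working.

Term A:
  start: add(add(Z, SSZ), SZ)
  step 1: add(SSZ, SZ)
  step 2: S(add(SZ, SZ))
  step 3: S(S(add(Z, SZ)))
  step 4: SSSZ

Term B:
  start: add(SSSZ, add(SSZ, Z))
  step 1: S(add(SSZ, add(SSZ, Z)))
  step 2: S(S(add(SZ, add(SSZ, Z))))
  step 3: S(S(S(add(Z, add(SSZ, Z)))))
  step 4: S(S(S(add(SSZ, Z))))
  step 5: S(S(S(S(add(SZ, Z)))))
  step 6: S(S(S(S(S(add(Z, Z))))))
  step 7: S^5(Z)

Answer: DIFFERENT — A ⇓ SSSZ, B ⇓ S^5(Z)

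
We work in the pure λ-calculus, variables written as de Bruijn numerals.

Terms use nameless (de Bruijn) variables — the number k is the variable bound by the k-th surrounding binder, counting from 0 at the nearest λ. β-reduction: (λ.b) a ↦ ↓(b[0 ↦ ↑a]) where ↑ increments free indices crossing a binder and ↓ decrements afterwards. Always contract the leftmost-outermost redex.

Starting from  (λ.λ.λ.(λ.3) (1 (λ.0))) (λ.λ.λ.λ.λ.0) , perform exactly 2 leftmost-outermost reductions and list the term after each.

Answer: after 2 steps: λ.λ.λ.λ.λ.λ.λ.0

Reduction:
  start: (λ.λ.λ.(λ.3) (1 (λ.0))) (λ.λ.λ.λ.λ.0)
  →1  λ.λ.(λ.λ.λ.λ.λ.λ.0) (1 (λ.0))
  →2  λ.λ.λ.λ.λ.λ.λ.0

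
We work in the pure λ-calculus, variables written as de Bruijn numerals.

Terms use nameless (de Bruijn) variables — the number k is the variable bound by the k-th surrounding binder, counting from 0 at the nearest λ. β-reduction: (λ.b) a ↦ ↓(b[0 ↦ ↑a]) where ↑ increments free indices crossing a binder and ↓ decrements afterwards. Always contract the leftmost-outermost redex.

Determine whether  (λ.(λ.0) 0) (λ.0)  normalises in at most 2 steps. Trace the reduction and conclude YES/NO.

Answer: YES — reaches normal form λ.0 in 2 ≤ 2 steps

Derivation:
  start: (λ.(λ.0) 0) (λ.0)
  →1  (λ.0) (λ.0)
  →2  λ.0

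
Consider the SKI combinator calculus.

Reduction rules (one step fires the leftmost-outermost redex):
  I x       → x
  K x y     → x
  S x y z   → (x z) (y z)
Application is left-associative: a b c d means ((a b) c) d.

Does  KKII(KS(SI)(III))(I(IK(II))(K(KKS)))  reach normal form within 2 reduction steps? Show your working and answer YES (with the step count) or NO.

  start: KKII(KS(SI)(III))(I(IK(II))(K(KKS)))
  step 1: KI(KS(SI)(III))(I(IK(II))(K(KKS)))
  step 2: I(I(IK(II))(K(KKS)))

Answer: NO — after 2 steps the term is I(I(IK(II))(K(KKS))), not yet normal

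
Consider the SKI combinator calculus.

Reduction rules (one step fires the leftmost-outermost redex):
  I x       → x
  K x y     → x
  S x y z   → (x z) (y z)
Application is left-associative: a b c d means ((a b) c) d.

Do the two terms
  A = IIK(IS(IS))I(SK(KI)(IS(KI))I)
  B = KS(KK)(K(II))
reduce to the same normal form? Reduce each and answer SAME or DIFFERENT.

Term A:
  start: IIK(IS(IS))I(SK(KI)(IS(KI))I)
  [1] IK(IS(IS))I(SK(KI)(IS(KI))I)
  [2] K(IS(IS))I(SK(KI)(IS(KI))I)
  [3] IS(IS)(SK(KI)(IS(KI))I)
  [4] S(IS)(SK(KI)(IS(KI))I)
  [5] SS(SK(KI)(IS(KI))I)
  [6] SS(K(IS(KI))(KI(IS(KI)))I)
  [7] SS(IS(KI)I)
  [8] SS(S(KI)I)

Term B:
  start: KS(KK)(K(II))
  [1] S(K(II))
  [2] S(KI)

Answer: DIFFERENT — A ⇓ SS(S(KI)I), B ⇓ S(KI)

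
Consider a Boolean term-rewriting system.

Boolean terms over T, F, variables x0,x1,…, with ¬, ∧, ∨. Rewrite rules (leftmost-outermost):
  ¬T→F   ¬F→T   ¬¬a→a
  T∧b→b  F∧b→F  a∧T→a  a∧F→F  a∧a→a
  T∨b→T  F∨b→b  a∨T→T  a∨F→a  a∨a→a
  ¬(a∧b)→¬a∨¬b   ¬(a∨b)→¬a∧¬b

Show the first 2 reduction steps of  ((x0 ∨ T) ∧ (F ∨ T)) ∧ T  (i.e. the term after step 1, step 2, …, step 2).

Answer: after 2 steps: T ∧ (F ∨ T)

Reduction:
  start: ((x0 ∨ T) ∧ (F ∨ T)) ∧ T
  step 1: (x0 ∨ T) ∧ (F ∨ T)
  step 2: T ∧ (F ∨ T)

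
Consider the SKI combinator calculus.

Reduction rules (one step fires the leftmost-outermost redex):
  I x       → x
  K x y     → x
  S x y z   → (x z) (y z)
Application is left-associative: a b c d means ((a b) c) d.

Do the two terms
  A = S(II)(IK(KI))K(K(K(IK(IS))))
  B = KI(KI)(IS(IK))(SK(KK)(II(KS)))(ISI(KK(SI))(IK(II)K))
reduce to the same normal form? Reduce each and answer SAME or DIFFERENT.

Answer: SAME — A ⇓ KI, B ⇓ KI

Derivation:
Term A:
  start: S(II)(IK(KI))K(K(K(IK(IS))))
  →1  IIK(IK(KI)K)(K(K(IK(IS))))
  →2  IK(IK(KI)K)(K(K(IK(IS))))
  →3  K(IK(KI)K)(K(K(IK(IS))))
  →4  IK(KI)K
  →5  K(KI)K
  →6  KI

Term B:
  start: KI(KI)(IS(IK))(SK(KK)(II(KS)))(ISI(KK(SI))(IK(II)K))
  →1  I(IS(IK))(SK(KK)(II(KS)))(ISI(KK(SI))(IK(II)K))
  →2  IS(IK)(SK(KK)(II(KS)))(ISI(KK(SI))(IK(II)K))
  →3  S(IK)(SK(KK)(II(KS)))(ISI(KK(SI))(IK(II)K))
  →4  IK(ISI(KK(SI))(IK(II)K))(SK(KK)(II(KS))(ISI(KK(SI))(IK(II)K)))
  →5  K(ISI(KK(SI))(IK(II)K))(SK(KK)(II(KS))(ISI(KK(SI))(IK(II)K)))
  →6  ISI(KK(SI))(IK(II)K)
  →7  SI(KK(SI))(IK(II)K)
  →8  I(IK(II)K)(KK(SI)(IK(II)K))
  →9  IK(II)K(KK(SI)(IK(II)K))
  →10  K(II)K(KK(SI)(IK(II)K))
  →11  II(KK(SI)(IK(II)K))
  →12  I(KK(SI)(IK(II)K))
  →13  KK(SI)(IK(II)K)
  →14  K(IK(II)K)
  →15  K(K(II)K)
  →16  K(II)
  →17  KI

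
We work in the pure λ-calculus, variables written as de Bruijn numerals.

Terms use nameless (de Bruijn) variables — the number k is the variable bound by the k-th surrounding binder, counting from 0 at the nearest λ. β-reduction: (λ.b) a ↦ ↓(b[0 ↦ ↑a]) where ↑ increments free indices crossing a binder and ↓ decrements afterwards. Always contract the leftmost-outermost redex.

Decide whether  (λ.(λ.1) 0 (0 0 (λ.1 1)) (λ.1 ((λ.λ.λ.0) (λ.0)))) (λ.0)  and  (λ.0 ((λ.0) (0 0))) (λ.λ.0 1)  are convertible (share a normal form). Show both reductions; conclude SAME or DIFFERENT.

Term A:
  start: (λ.(λ.1) 0 (0 0 (λ.1 1)) (λ.1 ((λ.λ.λ.0) (λ.0)))) (λ.0)
  step 1: (λ.λ.0) (λ.0) ((λ.0) (λ.0) (λ.(λ.0) (λ.0))) (λ.(λ.0) ((λ.λ.λ.0) (λ.0)))
  step 2: (λ.0) ((λ.0) (λ.0) (λ.(λ.0) (λ.0))) (λ.(λ.0) ((λ.λ.λ.0) (λ.0)))
  step 3: (λ.0) (λ.0) (λ.(λ.0) (λ.0)) (λ.(λ.0) ((λ.λ.λ.0) (λ.0)))
  step 4: (λ.0) (λ.(λ.0) (λ.0)) (λ.(λ.0) ((λ.λ.λ.0) (λ.0)))
  step 5: (λ.(λ.0) (λ.0)) (λ.(λ.0) ((λ.λ.λ.0) (λ.0)))
  step 6: (λ.0) (λ.0)
  step 7: λ.0

Term B:
  start: (λ.0 ((λ.0) (0 0))) (λ.λ.0 1)
  step 1: (λ.λ.0 1) ((λ.0) ((λ.λ.0 1) (λ.λ.0 1)))
  step 2: λ.0 ((λ.0) ((λ.λ.0 1) (λ.λ.0 1)))
  step 3: λ.0 ((λ.λ.0 1) (λ.λ.0 1))
  step 4: λ.0 (λ.0 (λ.λ.0 1))

Answer: DIFFERENT — A ⇓ λ.0, B ⇓ λ.0 (λ.0 (λ.λ.0 1))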